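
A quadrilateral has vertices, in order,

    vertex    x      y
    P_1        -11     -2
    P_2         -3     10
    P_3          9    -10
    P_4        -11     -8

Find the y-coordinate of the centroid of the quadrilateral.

Apply Gauss's area formula. First the cross-terms c_i = x_i·y_{i+1} − x_{i+1}·y_i:
  -116, -60, -182, -66  ⇒  2A = -424, A = -212.
Then Σ (y_i + y_{i+1})·c_i = 3008, so ȳ = 3008 / (6·(-212)) = -376/159.

-376/159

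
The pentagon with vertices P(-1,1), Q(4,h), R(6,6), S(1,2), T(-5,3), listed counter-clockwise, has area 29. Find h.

The doubled signed area Σ (x_i y_{i+1} − x_{i+1} y_i) is linear in h.
With h=0 it equals 37; the coefficient of h is -7 (from the two edges through Q).
So -7·h + 37 = 2·29 = 58 ⇒ h = -3.

-3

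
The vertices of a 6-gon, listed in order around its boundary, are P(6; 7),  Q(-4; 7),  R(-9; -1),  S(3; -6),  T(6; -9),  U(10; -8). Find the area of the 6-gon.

181.5

Apply the surveyor's formula: 2A = Σ (x_i·y_{i+1} − x_{i+1}·y_i), indices taken mod 6.
Σ = (70) + (67) + (57) + (9) + (42) + (118) = 363
Area = |Σ|/2 = 181.5.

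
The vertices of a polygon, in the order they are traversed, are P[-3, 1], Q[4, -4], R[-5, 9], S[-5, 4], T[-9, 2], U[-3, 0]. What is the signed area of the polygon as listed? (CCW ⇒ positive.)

39

Cross-terms: 8, 16, 25, 26, 6, -3  ⇒  Σ = 78
Signed area = Σ/2 = 39 (positive ⇒ counter-clockwise traversal).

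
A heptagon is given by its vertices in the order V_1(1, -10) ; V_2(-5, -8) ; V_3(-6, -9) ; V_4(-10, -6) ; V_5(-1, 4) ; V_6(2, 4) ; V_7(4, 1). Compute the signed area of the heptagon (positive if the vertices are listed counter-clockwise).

-114

Apply the shoelace (surveyor's) formula: 2A = Σ (x_i·y_{i+1} − x_{i+1}·y_i), indices taken mod 7.
Cross-terms: -58, -3, -54, -46, -12, -14, -41  ⇒  Σ = -228
Signed area = Σ/2 = -114 (negative ⇒ clockwise traversal).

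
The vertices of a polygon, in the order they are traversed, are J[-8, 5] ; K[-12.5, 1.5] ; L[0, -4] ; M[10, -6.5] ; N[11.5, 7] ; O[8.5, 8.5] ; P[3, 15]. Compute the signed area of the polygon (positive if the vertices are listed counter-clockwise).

280.25

Cross-terms: 50.5, 50, 40, 144.75, 38.25, 102, 135  ⇒  Σ = 560.5
Signed area = Σ/2 = 280.25 (positive ⇒ counter-clockwise traversal).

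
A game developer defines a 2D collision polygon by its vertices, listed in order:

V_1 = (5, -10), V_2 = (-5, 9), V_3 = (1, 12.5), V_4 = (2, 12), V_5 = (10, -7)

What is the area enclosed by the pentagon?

Σ = (-5) + (-71.5) + (-13) + (-134) + (-65) = -288.5
Area = |Σ|/2 = 144.25.

144.25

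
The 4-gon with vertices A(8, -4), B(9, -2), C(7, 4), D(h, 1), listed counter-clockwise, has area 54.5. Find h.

-5

Write out the shoelace sum; only the two edges meeting at D involve h:
2·Area = [(7·1 − h·4) + (h·(-4) − 8·1)] + 70
       = -8·h + 69 = 109
⇒ h = -5.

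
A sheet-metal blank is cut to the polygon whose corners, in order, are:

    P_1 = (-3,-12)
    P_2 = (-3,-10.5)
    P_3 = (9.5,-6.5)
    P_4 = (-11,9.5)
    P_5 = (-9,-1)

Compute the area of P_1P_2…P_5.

Apply the surveyor's formula: 2A = Σ (x_i·y_{i+1} − x_{i+1}·y_i), indices taken mod 5.
Σ = (-4.5) + (119.25) + (18.75) + (96.5) + (105) = 335
Area = |Σ|/2 = 167.5.

167.5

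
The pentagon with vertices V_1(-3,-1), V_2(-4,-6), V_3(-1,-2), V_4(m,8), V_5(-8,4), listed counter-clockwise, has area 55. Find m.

3

Write out the shoelace sum; only the two edges meeting at V_4 involve m:
2·Area = [((-1)·8 − m·(-2)) + (m·4 − (-8)·8)] + 36
       = 6·m + 92 = 110
⇒ m = 3.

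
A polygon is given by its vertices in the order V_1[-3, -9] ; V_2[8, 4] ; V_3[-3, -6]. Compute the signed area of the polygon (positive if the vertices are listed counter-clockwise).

16.5

Apply the shoelace (surveyor's) formula: 2A = Σ (x_i·y_{i+1} − x_{i+1}·y_i), indices taken mod 3.
Cross-terms: 60, -36, 9  ⇒  Σ = 33
Signed area = Σ/2 = 16.5 (positive ⇒ counter-clockwise traversal).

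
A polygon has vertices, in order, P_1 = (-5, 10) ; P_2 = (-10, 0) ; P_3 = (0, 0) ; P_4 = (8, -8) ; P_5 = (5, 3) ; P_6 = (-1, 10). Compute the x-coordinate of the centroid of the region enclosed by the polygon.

-232/257

Apply Gauss's area formula. First the cross-terms c_i = x_i·y_{i+1} − x_{i+1}·y_i:
  100, 0, 0, 64, 53, 40  ⇒  2A = 257, A = 128.5.
Then Σ (x_i + x_{i+1})·c_i = -696, so x̄ = -696 / (6·128.5) = -232/257.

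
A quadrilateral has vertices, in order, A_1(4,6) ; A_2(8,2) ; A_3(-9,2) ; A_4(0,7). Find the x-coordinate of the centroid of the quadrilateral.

59/291

Apply the shoelace (surveyor's) formula. First the cross-terms c_i = x_i·y_{i+1} − x_{i+1}·y_i:
  -40, 34, -63, -28  ⇒  2A = -97, A = -48.5.
Then Σ (x_i + x_{i+1})·c_i = -59, so x̄ = -59 / (6·(-48.5)) = 59/291.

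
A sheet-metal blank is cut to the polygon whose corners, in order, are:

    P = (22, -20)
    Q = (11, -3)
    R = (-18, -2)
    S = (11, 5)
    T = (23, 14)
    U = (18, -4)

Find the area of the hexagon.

Cross-terms: 154, -76, -68, 39, -344, -272  ⇒  Σ = -567
Area = |Σ|/2 = 283.5.

283.5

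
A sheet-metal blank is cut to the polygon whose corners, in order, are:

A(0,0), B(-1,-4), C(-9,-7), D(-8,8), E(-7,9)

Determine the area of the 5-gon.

Σ = (0) + (-29) + (-128) + (-16) + (0) = -173
Area = |Σ|/2 = 86.5.

86.5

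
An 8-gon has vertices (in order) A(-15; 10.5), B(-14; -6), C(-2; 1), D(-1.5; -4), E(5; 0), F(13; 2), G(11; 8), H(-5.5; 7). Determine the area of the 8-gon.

250.375

Apply the shoelace formula: 2A = Σ (x_i·y_{i+1} − x_{i+1}·y_i), indices taken mod 8.
Σ = (237) + (-26) + (9.5) + (20) + (10) + (82) + (121) + (47.25) = 500.75
Area = |Σ|/2 = 250.375.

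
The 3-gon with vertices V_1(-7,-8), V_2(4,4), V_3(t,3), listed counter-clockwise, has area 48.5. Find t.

Write out the shoelace sum; only the two edges meeting at V_3 involve t:
2·Area = [(4·3 − t·4) + (t·(-8) − (-7)·3)] + 4
       = -12·t + 37 = 97
⇒ t = -5.

-5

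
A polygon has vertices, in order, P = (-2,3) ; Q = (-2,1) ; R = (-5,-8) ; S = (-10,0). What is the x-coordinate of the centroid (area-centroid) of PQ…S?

-1397/255

Apply the shoelace (surveyor's) formula. First the cross-terms c_i = x_i·y_{i+1} − x_{i+1}·y_i:
  4, 21, -80, -30  ⇒  2A = -85, A = -42.5.
Then Σ (x_i + x_{i+1})·c_i = 1397, so x̄ = 1397 / (6·(-42.5)) = -1397/255.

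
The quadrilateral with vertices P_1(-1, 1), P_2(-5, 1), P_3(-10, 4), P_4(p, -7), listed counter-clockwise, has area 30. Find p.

The doubled signed area Σ (x_i y_{i+1} − x_{i+1} y_i) is linear in p.
With p=0 it equals 57; the coefficient of p is -3 (from the two edges through P_4).
So -3·p + 57 = 2·30 = 60 ⇒ p = -1.

-1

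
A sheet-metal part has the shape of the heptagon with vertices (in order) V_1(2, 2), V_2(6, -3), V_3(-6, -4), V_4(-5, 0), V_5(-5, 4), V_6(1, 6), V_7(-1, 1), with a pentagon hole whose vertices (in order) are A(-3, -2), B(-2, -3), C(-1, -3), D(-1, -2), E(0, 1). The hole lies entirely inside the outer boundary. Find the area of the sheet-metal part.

Outer boundary:
Apply the shoelace (surveyor's) formula: 2A = Σ (x_i·y_{i+1} − x_{i+1}·y_i), indices taken mod 7.
Σ = (-18) + (-42) + (-20) + (-20) + (-34) + (7) + (-4) = -131
Area = |Σ|/2 = 65.5.
Hole:
Apply the surveyor's formula: 2A = Σ (x_i·y_{i+1} − x_{i+1}·y_i), indices taken mod 5.
A→B: (-3)(-3) − (-2)(-2) = 5
B→C: (-2)(-3) − (-1)(-3) = 3
C→D: (-1)(-2) − (-1)(-3) = -1
D→E: (-1)(1) − (0)(-2) = -1
E→A: (0)(-2) − (-3)(1) = 3
Σ = 9
Area = |Σ|/2 = 4.5.
Net area = 65.5 − 4.5 = 61.

61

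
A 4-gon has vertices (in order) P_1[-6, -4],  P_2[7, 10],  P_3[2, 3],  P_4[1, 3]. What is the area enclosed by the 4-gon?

7

Σ = (-32) + (1) + (3) + (14) = -14
Area = |Σ|/2 = 7.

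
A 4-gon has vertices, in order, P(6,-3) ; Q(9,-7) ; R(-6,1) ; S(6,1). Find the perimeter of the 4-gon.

38

|PQ| = √((3)² + (-4)²) = √25 = 5
|QR| = √((-15)² + (8)²) = √289 = 17
|RS| = √((12)² + (0)²) = √144 = 12
|SP| = √((0)² + (-4)²) = √16 = 4
Perimeter = 5 + 17 + 12 + 4 = 38.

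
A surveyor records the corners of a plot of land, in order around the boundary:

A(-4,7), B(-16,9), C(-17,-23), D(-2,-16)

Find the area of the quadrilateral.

372.5

A→B: (-4)(9) − (-16)(7) = 76
B→C: (-16)(-23) − (-17)(9) = 521
C→D: (-17)(-16) − (-2)(-23) = 226
D→A: (-2)(7) − (-4)(-16) = -78
Σ = 745
Area = |Σ|/2 = 372.5.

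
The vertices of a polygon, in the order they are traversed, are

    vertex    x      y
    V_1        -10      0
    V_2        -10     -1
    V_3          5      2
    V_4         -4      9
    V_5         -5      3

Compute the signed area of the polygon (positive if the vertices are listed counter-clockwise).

Apply the shoelace formula: 2A = Σ (x_i·y_{i+1} − x_{i+1}·y_i), indices taken mod 5.
V_1→V_2: (-10)(-1) − (-10)(0) = 10
V_2→V_3: (-10)(2) − (5)(-1) = -15
V_3→V_4: (5)(9) − (-4)(2) = 53
V_4→V_5: (-4)(3) − (-5)(9) = 33
V_5→V_1: (-5)(0) − (-10)(3) = 30
Σ = 111
Signed area = Σ/2 = 55.5 (positive ⇒ counter-clockwise traversal).

55.5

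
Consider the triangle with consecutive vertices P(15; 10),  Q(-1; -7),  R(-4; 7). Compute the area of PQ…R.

Apply the shoelace (surveyor's) formula: 2A = Σ (x_i·y_{i+1} − x_{i+1}·y_i), indices taken mod 3.
P→Q: (15)(-7) − (-1)(10) = -95
Q→R: (-1)(7) − (-4)(-7) = -35
R→P: (-4)(10) − (15)(7) = -145
Σ = -275
Area = |Σ|/2 = 137.5.

137.5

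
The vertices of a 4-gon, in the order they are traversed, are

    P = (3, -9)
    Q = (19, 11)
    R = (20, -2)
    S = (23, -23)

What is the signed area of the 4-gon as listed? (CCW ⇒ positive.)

Σ = (204) + (-258) + (-414) + (-138) = -606
Signed area = Σ/2 = -303 (negative ⇒ clockwise traversal).

-303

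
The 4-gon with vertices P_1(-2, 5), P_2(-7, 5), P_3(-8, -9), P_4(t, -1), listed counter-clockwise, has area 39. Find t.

The doubled signed area Σ (x_i y_{i+1} − x_{i+1} y_i) is linear in t.
With t=0 it equals 134; the coefficient of t is 14 (from the two edges through P_4).
So 14·t + 134 = 2·39 = 78 ⇒ t = -4.

-4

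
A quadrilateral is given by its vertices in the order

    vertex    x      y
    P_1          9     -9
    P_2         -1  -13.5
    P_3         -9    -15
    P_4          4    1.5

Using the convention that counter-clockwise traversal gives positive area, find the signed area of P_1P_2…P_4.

-120

Apply the surveyor's formula: 2A = Σ (x_i·y_{i+1} − x_{i+1}·y_i), indices taken mod 4.
Σ = (-130.5) + (-106.5) + (46.5) + (-49.5) = -240
Signed area = Σ/2 = -120 (negative ⇒ clockwise traversal).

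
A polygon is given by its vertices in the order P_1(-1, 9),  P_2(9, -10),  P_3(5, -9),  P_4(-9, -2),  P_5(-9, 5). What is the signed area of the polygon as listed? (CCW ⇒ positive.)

Apply the surveyor's formula: 2A = Σ (x_i·y_{i+1} − x_{i+1}·y_i), indices taken mod 5.
Σ = (-71) + (-31) + (-91) + (-63) + (-76) = -332
Signed area = Σ/2 = -166 (negative ⇒ clockwise traversal).

-166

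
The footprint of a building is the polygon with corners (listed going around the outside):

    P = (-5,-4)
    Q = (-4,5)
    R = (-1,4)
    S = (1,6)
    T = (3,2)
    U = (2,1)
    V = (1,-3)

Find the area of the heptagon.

52.5

Σ = (-41) + (-11) + (-10) + (-16) + (-1) + (-7) + (-19) = -105
Area = |Σ|/2 = 52.5.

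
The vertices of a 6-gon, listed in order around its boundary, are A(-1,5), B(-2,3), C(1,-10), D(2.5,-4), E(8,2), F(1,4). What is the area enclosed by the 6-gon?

60.5

Σ = (7) + (17) + (21) + (37) + (30) + (9) = 121
Area = |Σ|/2 = 60.5.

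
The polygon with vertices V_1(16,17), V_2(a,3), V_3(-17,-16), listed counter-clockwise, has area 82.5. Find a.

Write out the shoelace sum; only the two edges meeting at V_2 involve a:
2·Area = [(16·3 − a·17) + (a·(-16) − (-17)·3)] + -33
       = -33·a + 66 = 165
⇒ a = -3.

-3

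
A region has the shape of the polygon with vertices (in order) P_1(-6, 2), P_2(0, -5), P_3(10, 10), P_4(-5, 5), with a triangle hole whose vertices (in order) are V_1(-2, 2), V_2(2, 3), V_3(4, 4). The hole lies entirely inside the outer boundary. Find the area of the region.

99

Outer boundary:
Cross-terms: 30, 50, 100, 20  ⇒  Σ = 200
Area = |Σ|/2 = 100.
Hole:
Apply Gauss's area formula: 2A = Σ (x_i·y_{i+1} − x_{i+1}·y_i), indices taken mod 3.
Σ = (-10) + (-4) + (16) = 2
Area = |Σ|/2 = 1.
Net area = 100 − 1 = 99.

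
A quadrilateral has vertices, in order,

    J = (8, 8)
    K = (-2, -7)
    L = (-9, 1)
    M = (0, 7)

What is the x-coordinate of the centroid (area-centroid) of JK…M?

-99/112

Apply the surveyor's formula. First the cross-terms c_i = x_i·y_{i+1} − x_{i+1}·y_i:
  -40, -65, -63, -56  ⇒  2A = -224, A = -112.
Then Σ (x_i + x_{i+1})·c_i = 594, so x̄ = 594 / (6·(-112)) = -99/112.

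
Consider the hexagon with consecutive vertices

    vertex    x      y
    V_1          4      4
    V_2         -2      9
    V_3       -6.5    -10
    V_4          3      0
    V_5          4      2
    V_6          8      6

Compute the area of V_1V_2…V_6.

87.25

Apply Gauss's area formula: 2A = Σ (x_i·y_{i+1} − x_{i+1}·y_i), indices taken mod 6.
Σ = (44) + (78.5) + (30) + (6) + (8) + (8) = 174.5
Area = |Σ|/2 = 87.25.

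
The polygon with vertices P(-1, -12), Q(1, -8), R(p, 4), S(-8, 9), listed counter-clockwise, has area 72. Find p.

-1

The doubled signed area Σ (x_i y_{i+1} − x_{i+1} y_i) is linear in p.
With p=0 it equals 161; the coefficient of p is 17 (from the two edges through R).
So 17·p + 161 = 2·72 = 144 ⇒ p = -1.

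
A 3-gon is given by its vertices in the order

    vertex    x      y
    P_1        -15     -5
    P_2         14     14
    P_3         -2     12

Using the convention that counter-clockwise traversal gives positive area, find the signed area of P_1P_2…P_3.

123

P_1→P_2: (-15)(14) − (14)(-5) = -140
P_2→P_3: (14)(12) − (-2)(14) = 196
P_3→P_1: (-2)(-5) − (-15)(12) = 190
Σ = 246
Signed area = Σ/2 = 123 (positive ⇒ counter-clockwise traversal).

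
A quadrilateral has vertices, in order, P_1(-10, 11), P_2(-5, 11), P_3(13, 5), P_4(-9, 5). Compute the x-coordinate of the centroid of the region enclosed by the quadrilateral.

Apply the shoelace formula. First the cross-terms c_i = x_i·y_{i+1} − x_{i+1}·y_i:
  -55, -168, 110, -49  ⇒  2A = -162, A = -81.
Then Σ (x_i + x_{i+1})·c_i = 852, so x̄ = 852 / (6·(-81)) = -142/81.

-142/81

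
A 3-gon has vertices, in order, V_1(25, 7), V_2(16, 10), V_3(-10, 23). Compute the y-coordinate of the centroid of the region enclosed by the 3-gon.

40/3

Apply Gauss's area formula. First the cross-terms c_i = x_i·y_{i+1} − x_{i+1}·y_i:
  138, 468, -645  ⇒  2A = -39, A = -19.5.
Then Σ (y_i + y_{i+1})·c_i = -1560, so ȳ = -1560 / (6·(-19.5)) = 40/3.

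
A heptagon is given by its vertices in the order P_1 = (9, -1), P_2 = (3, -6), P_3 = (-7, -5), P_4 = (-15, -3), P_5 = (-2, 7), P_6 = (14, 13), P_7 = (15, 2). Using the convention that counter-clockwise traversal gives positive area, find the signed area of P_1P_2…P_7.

Cross-terms: -51, -57, -54, -111, -124, -167, -33  ⇒  Σ = -597
Signed area = Σ/2 = -298.5 (negative ⇒ clockwise traversal).

-298.5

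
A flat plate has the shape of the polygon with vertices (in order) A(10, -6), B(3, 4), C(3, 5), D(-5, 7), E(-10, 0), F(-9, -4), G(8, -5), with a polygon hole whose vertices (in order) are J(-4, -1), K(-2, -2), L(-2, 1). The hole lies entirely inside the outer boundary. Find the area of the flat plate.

Outer boundary:
Apply the surveyor's formula: 2A = Σ (x_i·y_{i+1} − x_{i+1}·y_i), indices taken mod 7.
Σ = (58) + (3) + (46) + (70) + (40) + (77) + (2) = 296
Area = |Σ|/2 = 148.
Hole:
Apply the surveyor's formula: 2A = Σ (x_i·y_{i+1} − x_{i+1}·y_i), indices taken mod 3.
Σ = (6) + (-6) + (6) = 6
Area = |Σ|/2 = 3.
Net area = 148 − 3 = 145.

145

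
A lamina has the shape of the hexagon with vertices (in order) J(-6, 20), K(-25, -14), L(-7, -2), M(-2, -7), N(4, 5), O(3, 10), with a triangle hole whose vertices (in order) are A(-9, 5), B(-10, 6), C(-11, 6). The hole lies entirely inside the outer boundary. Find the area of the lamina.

371.5

Outer boundary:
Apply Gauss's area formula: 2A = Σ (x_i·y_{i+1} − x_{i+1}·y_i), indices taken mod 6.
Cross-terms: 584, -48, 45, 18, 25, 120  ⇒  Σ = 744
Area = |Σ|/2 = 372.
Hole:
Apply Gauss's area formula: 2A = Σ (x_i·y_{i+1} − x_{i+1}·y_i), indices taken mod 3.
Cross-terms: -4, 6, -1  ⇒  Σ = 1
Area = |Σ|/2 = 0.5.
Net area = 372 − 0.5 = 371.5.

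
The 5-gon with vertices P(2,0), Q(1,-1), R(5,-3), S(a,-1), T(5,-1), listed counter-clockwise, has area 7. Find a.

Write out the shoelace sum; only the two edges meeting at S involve a:
2·Area = [(5·(-1) − a·(-3)) + (a·(-1) − 5·(-1))] + 2
       = 2·a + 2 = 14
⇒ a = 6.

6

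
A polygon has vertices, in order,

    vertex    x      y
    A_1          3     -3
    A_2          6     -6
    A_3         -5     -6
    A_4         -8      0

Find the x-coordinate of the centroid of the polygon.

-73/45

Apply the shoelace (surveyor's) formula. First the cross-terms c_i = x_i·y_{i+1} − x_{i+1}·y_i:
  0, -66, -48, 24  ⇒  2A = -90, A = -45.
Then Σ (x_i + x_{i+1})·c_i = 438, so x̄ = 438 / (6·(-45)) = -73/45.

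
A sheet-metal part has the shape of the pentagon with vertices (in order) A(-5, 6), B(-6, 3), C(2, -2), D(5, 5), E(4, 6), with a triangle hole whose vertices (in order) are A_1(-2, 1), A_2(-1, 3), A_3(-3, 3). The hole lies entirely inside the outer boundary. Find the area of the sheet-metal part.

53.5

Outer boundary:
Cross-terms: 21, 6, 20, 10, 54  ⇒  Σ = 111
Area = |Σ|/2 = 55.5.
Hole:
Apply the surveyor's formula: 2A = Σ (x_i·y_{i+1} − x_{i+1}·y_i), indices taken mod 3.
Σ = (-5) + (6) + (3) = 4
Area = |Σ|/2 = 2.
Net area = 55.5 − 2 = 53.5.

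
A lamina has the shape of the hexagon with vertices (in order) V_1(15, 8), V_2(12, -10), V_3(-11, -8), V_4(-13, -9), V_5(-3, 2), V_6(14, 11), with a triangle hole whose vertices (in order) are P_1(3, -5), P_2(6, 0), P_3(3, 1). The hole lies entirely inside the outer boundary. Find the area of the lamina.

303

Outer boundary:
Σ = (-246) + (-206) + (-5) + (-53) + (-61) + (-53) = -624
Area = |Σ|/2 = 312.
Hole:
Apply Gauss's area formula: 2A = Σ (x_i·y_{i+1} − x_{i+1}·y_i), indices taken mod 3.
Cross-terms: 30, 6, -18  ⇒  Σ = 18
Area = |Σ|/2 = 9.
Net area = 312 − 9 = 303.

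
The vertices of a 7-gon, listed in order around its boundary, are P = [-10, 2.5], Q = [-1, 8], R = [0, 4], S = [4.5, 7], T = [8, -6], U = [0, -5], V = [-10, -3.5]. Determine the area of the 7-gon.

166.25

P→Q: (-10)(8) − (-1)(2.5) = -77.5
Q→R: (-1)(4) − (0)(8) = -4
R→S: (0)(7) − (4.5)(4) = -18
S→T: (4.5)(-6) − (8)(7) = -83
T→U: (8)(-5) − (0)(-6) = -40
U→V: (0)(-3.5) − (-10)(-5) = -50
V→P: (-10)(2.5) − (-10)(-3.5) = -60
Σ = -332.5
Area = |Σ|/2 = 166.25.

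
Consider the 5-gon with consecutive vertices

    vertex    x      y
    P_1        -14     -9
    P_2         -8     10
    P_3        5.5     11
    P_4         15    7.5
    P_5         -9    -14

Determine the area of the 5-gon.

Apply the surveyor's formula: 2A = Σ (x_i·y_{i+1} − x_{i+1}·y_i), indices taken mod 5.
Σ = (-212) + (-143) + (-123.75) + (-142.5) + (-115) = -736.25
Area = |Σ|/2 = 368.125.

368.125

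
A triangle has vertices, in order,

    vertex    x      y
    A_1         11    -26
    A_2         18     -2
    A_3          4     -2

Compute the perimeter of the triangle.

|A_1A_2| = √((7)² + (24)²) = √625 = 25
|A_2A_3| = √((-14)² + (0)²) = √196 = 14
|A_3A_1| = √((7)² + (-24)²) = √625 = 25
Perimeter = 25 + 14 + 25 = 64.

64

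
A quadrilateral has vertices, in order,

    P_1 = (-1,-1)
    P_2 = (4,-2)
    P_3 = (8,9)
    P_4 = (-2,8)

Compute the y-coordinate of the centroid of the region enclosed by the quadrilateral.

181/45

Apply the shoelace (surveyor's) formula. First the cross-terms c_i = x_i·y_{i+1} − x_{i+1}·y_i:
  6, 52, 82, 10  ⇒  2A = 150, A = 75.
Then Σ (y_i + y_{i+1})·c_i = 1810, so ȳ = 1810 / (6·75) = 181/45.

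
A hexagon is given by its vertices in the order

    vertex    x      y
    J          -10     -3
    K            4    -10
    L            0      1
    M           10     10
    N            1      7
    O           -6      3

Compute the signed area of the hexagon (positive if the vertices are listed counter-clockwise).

129.5

J→K: (-10)(-10) − (4)(-3) = 112
K→L: (4)(1) − (0)(-10) = 4
L→M: (0)(10) − (10)(1) = -10
M→N: (10)(7) − (1)(10) = 60
N→O: (1)(3) − (-6)(7) = 45
O→J: (-6)(-3) − (-10)(3) = 48
Σ = 259
Signed area = Σ/2 = 129.5 (positive ⇒ counter-clockwise traversal).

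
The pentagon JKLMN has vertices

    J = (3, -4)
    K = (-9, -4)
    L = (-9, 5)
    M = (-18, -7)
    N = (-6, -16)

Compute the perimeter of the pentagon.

|JK| = √((-12)² + (0)²) = √144 = 12
|KL| = √((0)² + (9)²) = √81 = 9
|LM| = √((-9)² + (-12)²) = √225 = 15
|MN| = √((12)² + (-9)²) = √225 = 15
|NJ| = √((9)² + (12)²) = √225 = 15
Perimeter = 12 + 9 + 15 + 15 + 15 = 66.

66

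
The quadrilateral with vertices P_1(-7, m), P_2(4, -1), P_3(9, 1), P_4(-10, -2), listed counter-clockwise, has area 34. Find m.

-5

Write out the shoelace sum; only the two edges meeting at P_1 involve m:
2·Area = [((-10)·m − (-7)·(-2)) + ((-7)·(-1) − 4·m)] + 5
       = -14·m + -2 = 68
⇒ m = -5.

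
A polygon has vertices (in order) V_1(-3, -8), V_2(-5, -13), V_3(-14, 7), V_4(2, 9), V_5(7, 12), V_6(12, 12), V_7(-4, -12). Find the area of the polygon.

Apply the shoelace formula: 2A = Σ (x_i·y_{i+1} − x_{i+1}·y_i), indices taken mod 7.
V_1→V_2: (-3)(-13) − (-5)(-8) = -1
V_2→V_3: (-5)(7) − (-14)(-13) = -217
V_3→V_4: (-14)(9) − (2)(7) = -140
V_4→V_5: (2)(12) − (7)(9) = -39
V_5→V_6: (7)(12) − (12)(12) = -60
V_6→V_7: (12)(-12) − (-4)(12) = -96
V_7→V_1: (-4)(-8) − (-3)(-12) = -4
Σ = -557
Area = |Σ|/2 = 278.5.

278.5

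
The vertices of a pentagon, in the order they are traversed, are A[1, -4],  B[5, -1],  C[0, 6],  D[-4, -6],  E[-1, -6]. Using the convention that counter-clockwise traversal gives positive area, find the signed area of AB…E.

Apply the surveyor's formula: 2A = Σ (x_i·y_{i+1} − x_{i+1}·y_i), indices taken mod 5.
A→B: (1)(-1) − (5)(-4) = 19
B→C: (5)(6) − (0)(-1) = 30
C→D: (0)(-6) − (-4)(6) = 24
D→E: (-4)(-6) − (-1)(-6) = 18
E→A: (-1)(-4) − (1)(-6) = 10
Σ = 101
Signed area = Σ/2 = 50.5 (positive ⇒ counter-clockwise traversal).

50.5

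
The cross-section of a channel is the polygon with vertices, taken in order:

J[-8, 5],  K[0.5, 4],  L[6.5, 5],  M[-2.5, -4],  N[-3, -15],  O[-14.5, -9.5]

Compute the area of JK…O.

Apply the shoelace (surveyor's) formula: 2A = Σ (x_i·y_{i+1} − x_{i+1}·y_i), indices taken mod 6.
Σ = (-34.5) + (-23.5) + (-13.5) + (25.5) + (-189) + (-148.5) = -383.5
Area = |Σ|/2 = 191.75.

191.75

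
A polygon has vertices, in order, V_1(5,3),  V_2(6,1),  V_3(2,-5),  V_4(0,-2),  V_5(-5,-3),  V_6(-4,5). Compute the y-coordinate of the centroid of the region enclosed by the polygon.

72/133

Apply Gauss's area formula. First the cross-terms c_i = x_i·y_{i+1} − x_{i+1}·y_i:
  -13, -32, -4, -10, -37, -37  ⇒  2A = -133, A = -66.5.
Then Σ (y_i + y_{i+1})·c_i = -216, so ȳ = -216 / (6·(-66.5)) = 72/133.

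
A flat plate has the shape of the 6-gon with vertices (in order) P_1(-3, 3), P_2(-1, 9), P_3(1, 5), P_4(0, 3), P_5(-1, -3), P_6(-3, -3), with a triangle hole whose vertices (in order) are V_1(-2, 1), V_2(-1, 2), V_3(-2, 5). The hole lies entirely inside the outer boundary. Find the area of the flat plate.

26

Outer boundary:
Apply the shoelace (surveyor's) formula: 2A = Σ (x_i·y_{i+1} − x_{i+1}·y_i), indices taken mod 6.
Cross-terms: -24, -14, 3, 3, -6, -18  ⇒  Σ = -56
Area = |Σ|/2 = 28.
Hole:
Σ = (-3) + (-1) + (8) = 4
Area = |Σ|/2 = 2.
Net area = 28 − 2 = 26.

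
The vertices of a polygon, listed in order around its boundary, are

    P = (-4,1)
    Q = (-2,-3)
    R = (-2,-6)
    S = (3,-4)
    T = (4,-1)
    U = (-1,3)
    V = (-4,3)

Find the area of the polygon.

Cross-terms: 14, 6, 26, 13, 11, 9, 8  ⇒  Σ = 87
Area = |Σ|/2 = 43.5.

43.5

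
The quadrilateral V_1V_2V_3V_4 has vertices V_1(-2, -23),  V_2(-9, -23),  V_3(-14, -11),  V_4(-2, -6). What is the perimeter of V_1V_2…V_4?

|V_1V_2| = √((-7)² + (0)²) = √49 = 7
|V_2V_3| = √((-5)² + (12)²) = √169 = 13
|V_3V_4| = √((12)² + (5)²) = √169 = 13
|V_4V_1| = √((0)² + (-17)²) = √289 = 17
Perimeter = 7 + 13 + 13 + 17 = 50.

50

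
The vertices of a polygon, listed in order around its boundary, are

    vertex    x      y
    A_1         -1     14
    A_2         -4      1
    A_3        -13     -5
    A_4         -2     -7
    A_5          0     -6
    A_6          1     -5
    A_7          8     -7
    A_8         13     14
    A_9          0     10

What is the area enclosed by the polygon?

281.5

Apply the shoelace formula: 2A = Σ (x_i·y_{i+1} − x_{i+1}·y_i), indices taken mod 9.
Cross-terms: 55, 33, 81, 12, 6, 33, 203, 130, 10  ⇒  Σ = 563
Area = |Σ|/2 = 281.5.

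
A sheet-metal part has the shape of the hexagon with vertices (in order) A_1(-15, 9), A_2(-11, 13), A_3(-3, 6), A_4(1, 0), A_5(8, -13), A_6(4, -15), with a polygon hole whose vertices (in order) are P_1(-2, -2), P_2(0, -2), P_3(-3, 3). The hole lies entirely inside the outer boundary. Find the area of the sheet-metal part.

Outer boundary:
A_1→A_2: (-15)(13) − (-11)(9) = -96
A_2→A_3: (-11)(6) − (-3)(13) = -27
A_3→A_4: (-3)(0) − (1)(6) = -6
A_4→A_5: (1)(-13) − (8)(0) = -13
A_5→A_6: (8)(-15) − (4)(-13) = -68
A_6→A_1: (4)(9) − (-15)(-15) = -189
Σ = -399
Area = |Σ|/2 = 199.5.
Hole:
Apply the surveyor's formula: 2A = Σ (x_i·y_{i+1} − x_{i+1}·y_i), indices taken mod 3.
Cross-terms: 4, -6, 12  ⇒  Σ = 10
Area = |Σ|/2 = 5.
Net area = 199.5 − 5 = 194.5.

194.5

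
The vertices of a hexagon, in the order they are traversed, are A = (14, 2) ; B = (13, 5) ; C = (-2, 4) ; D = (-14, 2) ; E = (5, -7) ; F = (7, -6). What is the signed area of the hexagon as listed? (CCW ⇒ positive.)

181.5

Apply the surveyor's formula: 2A = Σ (x_i·y_{i+1} − x_{i+1}·y_i), indices taken mod 6.
Cross-terms: 44, 62, 52, 88, 19, 98  ⇒  Σ = 363
Signed area = Σ/2 = 181.5 (positive ⇒ counter-clockwise traversal).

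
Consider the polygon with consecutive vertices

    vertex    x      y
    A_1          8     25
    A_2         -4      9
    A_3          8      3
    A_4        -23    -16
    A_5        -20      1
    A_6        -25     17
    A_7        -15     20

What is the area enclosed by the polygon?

Apply the surveyor's formula: 2A = Σ (x_i·y_{i+1} − x_{i+1}·y_i), indices taken mod 7.
A_1→A_2: (8)(9) − (-4)(25) = 172
A_2→A_3: (-4)(3) − (8)(9) = -84
A_3→A_4: (8)(-16) − (-23)(3) = -59
A_4→A_5: (-23)(1) − (-20)(-16) = -343
A_5→A_6: (-20)(17) − (-25)(1) = -315
A_6→A_7: (-25)(20) − (-15)(17) = -245
A_7→A_1: (-15)(25) − (8)(20) = -535
Σ = -1409
Area = |Σ|/2 = 704.5.

704.5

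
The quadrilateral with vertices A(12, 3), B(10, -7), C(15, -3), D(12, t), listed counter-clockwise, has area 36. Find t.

13

Write out the shoelace sum; only the two edges meeting at D involve t:
2·Area = [(15·t − 12·(-3)) + (12·3 − 12·t)] + -39
       = 3·t + 33 = 72
⇒ t = 13.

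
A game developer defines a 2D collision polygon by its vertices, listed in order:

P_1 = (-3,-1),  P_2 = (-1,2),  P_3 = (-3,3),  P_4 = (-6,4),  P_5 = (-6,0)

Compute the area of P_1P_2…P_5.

16

Σ = (-7) + (3) + (6) + (24) + (6) = 32
Area = |Σ|/2 = 16.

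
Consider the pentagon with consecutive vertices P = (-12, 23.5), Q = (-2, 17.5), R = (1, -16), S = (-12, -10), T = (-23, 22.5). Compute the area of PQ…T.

Apply the shoelace formula: 2A = Σ (x_i·y_{i+1} − x_{i+1}·y_i), indices taken mod 5.
Cross-terms: -163, 14.5, -202, -500, -270.5  ⇒  Σ = -1121
Area = |Σ|/2 = 560.5.

560.5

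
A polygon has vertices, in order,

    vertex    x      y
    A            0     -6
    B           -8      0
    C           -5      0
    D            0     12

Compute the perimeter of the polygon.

|AB| = √((-8)² + (6)²) = √100 = 10
|BC| = √((3)² + (0)²) = √9 = 3
|CD| = √((5)² + (12)²) = √169 = 13
|DA| = √((0)² + (-18)²) = √324 = 18
Perimeter = 10 + 3 + 13 + 18 = 44.

44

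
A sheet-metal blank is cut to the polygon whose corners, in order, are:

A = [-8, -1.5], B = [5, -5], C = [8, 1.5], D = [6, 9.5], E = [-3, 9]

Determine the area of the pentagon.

Apply the shoelace (surveyor's) formula: 2A = Σ (x_i·y_{i+1} − x_{i+1}·y_i), indices taken mod 5.
A→B: (-8)(-5) − (5)(-1.5) = 47.5
B→C: (5)(1.5) − (8)(-5) = 47.5
C→D: (8)(9.5) − (6)(1.5) = 67
D→E: (6)(9) − (-3)(9.5) = 82.5
E→A: (-3)(-1.5) − (-8)(9) = 76.5
Σ = 321
Area = |Σ|/2 = 160.5.

160.5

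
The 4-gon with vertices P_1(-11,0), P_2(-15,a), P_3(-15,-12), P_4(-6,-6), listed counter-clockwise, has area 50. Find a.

-8

Write out the shoelace sum; only the two edges meeting at P_2 involve a:
2·Area = [((-11)·a − (-15)·0) + ((-15)·(-12) − (-15)·a)] + -48
       = 4·a + 132 = 100
⇒ a = -8.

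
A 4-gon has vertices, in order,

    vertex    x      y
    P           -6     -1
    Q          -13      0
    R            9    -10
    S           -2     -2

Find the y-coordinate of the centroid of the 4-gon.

-89/23

Apply the shoelace formula. First the cross-terms c_i = x_i·y_{i+1} − x_{i+1}·y_i:
  -13, 130, -38, -10  ⇒  2A = 69, A = 34.5.
Then Σ (y_i + y_{i+1})·c_i = -801, so ȳ = -801 / (6·34.5) = -89/23.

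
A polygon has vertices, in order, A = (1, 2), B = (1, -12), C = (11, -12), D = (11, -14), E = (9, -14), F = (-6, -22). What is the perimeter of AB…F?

|AB| = √((0)² + (-14)²) = √196 = 14
|BC| = √((10)² + (0)²) = √100 = 10
|CD| = √((0)² + (-2)²) = √4 = 2
|DE| = √((-2)² + (0)²) = √4 = 2
|EF| = √((-15)² + (-8)²) = √289 = 17
|FA| = √((7)² + (24)²) = √625 = 25
Perimeter = 14 + 10 + 2 + 2 + 17 + 25 = 70.

70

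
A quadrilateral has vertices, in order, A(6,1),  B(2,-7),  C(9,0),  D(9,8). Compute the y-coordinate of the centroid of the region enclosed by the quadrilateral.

4/13

Apply the shoelace (surveyor's) formula. First the cross-terms c_i = x_i·y_{i+1} − x_{i+1}·y_i:
  -44, 63, 72, -39  ⇒  2A = 52, A = 26.
Then Σ (y_i + y_{i+1})·c_i = 48, so ȳ = 48 / (6·26) = 4/13.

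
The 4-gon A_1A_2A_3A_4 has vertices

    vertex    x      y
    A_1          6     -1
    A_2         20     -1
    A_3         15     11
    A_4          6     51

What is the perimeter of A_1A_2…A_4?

|A_1A_2| = √((14)² + (0)²) = √196 = 14
|A_2A_3| = √((-5)² + (12)²) = √169 = 13
|A_3A_4| = √((-9)² + (40)²) = √1681 = 41
|A_4A_1| = √((0)² + (-52)²) = √2704 = 52
Perimeter = 14 + 13 + 41 + 52 = 120.

120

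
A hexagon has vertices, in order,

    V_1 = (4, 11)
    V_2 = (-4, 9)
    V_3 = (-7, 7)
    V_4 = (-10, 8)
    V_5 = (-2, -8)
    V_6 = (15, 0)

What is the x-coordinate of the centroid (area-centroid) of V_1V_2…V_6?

292/153

Apply the shoelace formula. First the cross-terms c_i = x_i·y_{i+1} − x_{i+1}·y_i:
  80, 35, 14, 96, 120, 165  ⇒  2A = 510, A = 255.
Then Σ (x_i + x_{i+1})·c_i = 2920, so x̄ = 2920 / (6·255) = 292/153.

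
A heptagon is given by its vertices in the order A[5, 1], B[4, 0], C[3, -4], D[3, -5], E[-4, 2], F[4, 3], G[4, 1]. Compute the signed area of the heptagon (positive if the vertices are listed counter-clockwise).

Apply Gauss's area formula: 2A = Σ (x_i·y_{i+1} − x_{i+1}·y_i), indices taken mod 7.
Σ = (-4) + (-16) + (-3) + (-14) + (-20) + (-8) + (-1) = -66
Signed area = Σ/2 = -33 (negative ⇒ clockwise traversal).

-33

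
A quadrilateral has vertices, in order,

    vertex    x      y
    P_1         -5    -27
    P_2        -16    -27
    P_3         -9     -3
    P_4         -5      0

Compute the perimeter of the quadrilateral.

68

|P_1P_2| = √((-11)² + (0)²) = √121 = 11
|P_2P_3| = √((7)² + (24)²) = √625 = 25
|P_3P_4| = √((4)² + (3)²) = √25 = 5
|P_4P_1| = √((0)² + (-27)²) = √729 = 27
Perimeter = 11 + 25 + 5 + 27 = 68.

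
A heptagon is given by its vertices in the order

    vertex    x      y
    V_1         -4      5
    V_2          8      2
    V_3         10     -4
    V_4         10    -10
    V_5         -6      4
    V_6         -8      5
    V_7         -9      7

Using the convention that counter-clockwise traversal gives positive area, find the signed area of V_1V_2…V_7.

Apply Gauss's area formula: 2A = Σ (x_i·y_{i+1} − x_{i+1}·y_i), indices taken mod 7.
Cross-terms: -48, -52, -60, -20, 2, -11, -17  ⇒  Σ = -206
Signed area = Σ/2 = -103 (negative ⇒ clockwise traversal).

-103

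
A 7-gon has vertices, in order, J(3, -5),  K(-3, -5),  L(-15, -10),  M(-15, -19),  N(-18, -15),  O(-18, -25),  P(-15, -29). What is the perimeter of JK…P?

78

|JK| = √((-6)² + (0)²) = √36 = 6
|KL| = √((-12)² + (-5)²) = √169 = 13
|LM| = √((0)² + (-9)²) = √81 = 9
|MN| = √((-3)² + (4)²) = √25 = 5
|NO| = √((0)² + (-10)²) = √100 = 10
|OP| = √((3)² + (-4)²) = √25 = 5
|PJ| = √((18)² + (24)²) = √900 = 30
Perimeter = 6 + 13 + 9 + 5 + 10 + 5 + 30 = 78.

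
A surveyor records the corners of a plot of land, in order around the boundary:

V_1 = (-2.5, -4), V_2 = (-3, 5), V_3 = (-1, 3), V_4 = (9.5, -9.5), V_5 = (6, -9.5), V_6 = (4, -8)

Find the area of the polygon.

Cross-terms: -24.5, -4, -19, -33.25, -10, -36  ⇒  Σ = -126.75
Area = |Σ|/2 = 63.375.

63.375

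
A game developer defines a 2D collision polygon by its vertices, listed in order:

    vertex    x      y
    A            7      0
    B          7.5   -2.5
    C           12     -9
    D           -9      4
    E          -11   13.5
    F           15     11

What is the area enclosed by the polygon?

283

A→B: (7)(-2.5) − (7.5)(0) = -17.5
B→C: (7.5)(-9) − (12)(-2.5) = -37.5
C→D: (12)(4) − (-9)(-9) = -33
D→E: (-9)(13.5) − (-11)(4) = -77.5
E→F: (-11)(11) − (15)(13.5) = -323.5
F→A: (15)(0) − (7)(11) = -77
Σ = -566
Area = |Σ|/2 = 283.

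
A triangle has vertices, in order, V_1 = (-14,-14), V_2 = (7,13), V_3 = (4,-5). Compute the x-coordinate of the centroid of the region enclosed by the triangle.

Apply the surveyor's formula. First the cross-terms c_i = x_i·y_{i+1} − x_{i+1}·y_i:
  -84, -87, -126  ⇒  2A = -297, A = -148.5.
Then Σ (x_i + x_{i+1})·c_i = 891, so x̄ = 891 / (6·(-148.5)) = -1.

-1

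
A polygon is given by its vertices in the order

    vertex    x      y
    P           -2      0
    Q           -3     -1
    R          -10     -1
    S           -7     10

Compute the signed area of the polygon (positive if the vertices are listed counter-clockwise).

-46

Apply Gauss's area formula: 2A = Σ (x_i·y_{i+1} − x_{i+1}·y_i), indices taken mod 4.
Σ = (2) + (-7) + (-107) + (20) = -92
Signed area = Σ/2 = -46 (negative ⇒ clockwise traversal).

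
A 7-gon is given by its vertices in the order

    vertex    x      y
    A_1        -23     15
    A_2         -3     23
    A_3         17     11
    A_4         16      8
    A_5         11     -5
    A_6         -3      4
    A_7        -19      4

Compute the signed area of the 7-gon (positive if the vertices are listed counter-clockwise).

Apply Gauss's area formula: 2A = Σ (x_i·y_{i+1} − x_{i+1}·y_i), indices taken mod 7.
Cross-terms: -484, -424, -40, -168, 29, 64, -193  ⇒  Σ = -1216
Signed area = Σ/2 = -608 (negative ⇒ clockwise traversal).

-608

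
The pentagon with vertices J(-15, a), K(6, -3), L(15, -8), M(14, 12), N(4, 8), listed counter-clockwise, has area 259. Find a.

Write out the shoelace sum; only the two edges meeting at J involve a:
2·Area = [(4·a − (-15)·8) + ((-15)·(-3) − 6·a)] + 353
       = -2·a + 518 = 518
⇒ a = 0.

0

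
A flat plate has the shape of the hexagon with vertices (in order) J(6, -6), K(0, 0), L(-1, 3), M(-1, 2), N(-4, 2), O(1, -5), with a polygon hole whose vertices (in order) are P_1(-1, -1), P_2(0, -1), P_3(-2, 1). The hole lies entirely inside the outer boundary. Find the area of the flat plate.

23.5

Outer boundary:
Apply the shoelace (surveyor's) formula: 2A = Σ (x_i·y_{i+1} − x_{i+1}·y_i), indices taken mod 6.
Σ = (0) + (0) + (1) + (6) + (18) + (24) = 49
Area = |Σ|/2 = 24.5.
Hole:
Apply the surveyor's formula: 2A = Σ (x_i·y_{i+1} − x_{i+1}·y_i), indices taken mod 3.
P_1→P_2: (-1)(-1) − (0)(-1) = 1
P_2→P_3: (0)(1) − (-2)(-1) = -2
P_3→P_1: (-2)(-1) − (-1)(1) = 3
Σ = 2
Area = |Σ|/2 = 1.
Net area = 24.5 − 1 = 23.5.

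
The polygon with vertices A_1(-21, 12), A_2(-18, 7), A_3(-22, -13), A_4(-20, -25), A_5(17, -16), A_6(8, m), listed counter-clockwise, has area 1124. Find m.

Write out the shoelace sum; only the two edges meeting at A_6 involve m:
2·Area = [(17·m − 8·(-16)) + (8·12 − (-21)·m)] + 1492
       = 38·m + 1716 = 2248
⇒ m = 14.

14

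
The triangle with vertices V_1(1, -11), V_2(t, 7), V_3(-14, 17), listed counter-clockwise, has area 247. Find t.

The doubled signed area Σ (x_i y_{i+1} − x_{i+1} y_i) is linear in t.
With t=0 it equals 242; the coefficient of t is 28 (from the two edges through V_2).
So 28·t + 242 = 2·247 = 494 ⇒ t = 9.

9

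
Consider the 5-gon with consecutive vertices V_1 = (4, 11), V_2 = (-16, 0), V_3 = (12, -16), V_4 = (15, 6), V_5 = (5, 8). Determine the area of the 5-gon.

V_1→V_2: (4)(0) − (-16)(11) = 176
V_2→V_3: (-16)(-16) − (12)(0) = 256
V_3→V_4: (12)(6) − (15)(-16) = 312
V_4→V_5: (15)(8) − (5)(6) = 90
V_5→V_1: (5)(11) − (4)(8) = 23
Σ = 857
Area = |Σ|/2 = 428.5.

428.5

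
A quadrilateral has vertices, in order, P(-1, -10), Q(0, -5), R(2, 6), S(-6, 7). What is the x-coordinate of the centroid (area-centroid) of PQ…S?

Apply Gauss's area formula. First the cross-terms c_i = x_i·y_{i+1} − x_{i+1}·y_i:
  5, 10, 50, 67  ⇒  2A = 132, A = 66.
Then Σ (x_i + x_{i+1})·c_i = -654, so x̄ = -654 / (6·66) = -109/66.

-109/66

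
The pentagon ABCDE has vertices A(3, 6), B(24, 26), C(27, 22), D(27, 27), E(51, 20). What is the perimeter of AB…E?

|AB| = √((21)² + (20)²) = √841 = 29
|BC| = √((3)² + (-4)²) = √25 = 5
|CD| = √((0)² + (5)²) = √25 = 5
|DE| = √((24)² + (-7)²) = √625 = 25
|EA| = √((-48)² + (-14)²) = √2500 = 50
Perimeter = 29 + 5 + 5 + 25 + 50 = 114.

114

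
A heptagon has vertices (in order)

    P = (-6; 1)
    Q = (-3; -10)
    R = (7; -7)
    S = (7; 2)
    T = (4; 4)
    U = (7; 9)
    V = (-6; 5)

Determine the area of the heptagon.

179

Apply the surveyor's formula: 2A = Σ (x_i·y_{i+1} − x_{i+1}·y_i), indices taken mod 7.
Cross-terms: 63, 91, 63, 20, 8, 89, 24  ⇒  Σ = 358
Area = |Σ|/2 = 179.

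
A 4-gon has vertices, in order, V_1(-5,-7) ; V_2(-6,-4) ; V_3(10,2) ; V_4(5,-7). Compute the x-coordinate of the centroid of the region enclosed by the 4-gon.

47/24

Apply the surveyor's formula. First the cross-terms c_i = x_i·y_{i+1} − x_{i+1}·y_i:
  -22, 28, -80, -70  ⇒  2A = -144, A = -72.
Then Σ (x_i + x_{i+1})·c_i = -846, so x̄ = -846 / (6·(-72)) = 47/24.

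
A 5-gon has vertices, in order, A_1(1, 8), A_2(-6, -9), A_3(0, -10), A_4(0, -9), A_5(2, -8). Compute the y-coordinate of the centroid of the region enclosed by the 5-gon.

Apply the shoelace formula. First the cross-terms c_i = x_i·y_{i+1} − x_{i+1}·y_i:
  39, 60, 0, 18, 24  ⇒  2A = 141, A = 70.5.
Then Σ (y_i + y_{i+1})·c_i = -1485, so ȳ = -1485 / (6·70.5) = -165/47.

-165/47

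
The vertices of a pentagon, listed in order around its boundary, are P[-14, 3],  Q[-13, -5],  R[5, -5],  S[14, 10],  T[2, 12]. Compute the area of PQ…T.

Apply the surveyor's formula: 2A = Σ (x_i·y_{i+1} − x_{i+1}·y_i), indices taken mod 5.
Σ = (109) + (90) + (120) + (148) + (174) = 641
Area = |Σ|/2 = 320.5.

320.5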